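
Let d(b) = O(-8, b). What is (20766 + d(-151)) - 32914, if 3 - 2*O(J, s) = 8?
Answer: -24301/2 ≈ -12151.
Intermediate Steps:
O(J, s) = -5/2 (O(J, s) = 3/2 - 1/2*8 = 3/2 - 4 = -5/2)
d(b) = -5/2
(20766 + d(-151)) - 32914 = (20766 - 5/2) - 32914 = 41527/2 - 32914 = -24301/2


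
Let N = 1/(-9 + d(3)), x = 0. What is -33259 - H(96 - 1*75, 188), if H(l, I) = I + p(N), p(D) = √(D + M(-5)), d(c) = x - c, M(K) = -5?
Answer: -33447 - I*√183/6 ≈ -33447.0 - 2.2546*I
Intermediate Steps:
d(c) = -c (d(c) = 0 - c = -c)
N = -1/12 (N = 1/(-9 - 1*3) = 1/(-9 - 3) = 1/(-12) = -1/12 ≈ -0.083333)
p(D) = √(-5 + D) (p(D) = √(D - 5) = √(-5 + D))
H(l, I) = I + I*√183/6 (H(l, I) = I + √(-5 - 1/12) = I + √(-61/12) = I + I*√183/6)
-33259 - H(96 - 1*75, 188) = -33259 - (188 + I*√183/6) = -33259 + (-188 - I*√183/6) = -33447 - I*√183/6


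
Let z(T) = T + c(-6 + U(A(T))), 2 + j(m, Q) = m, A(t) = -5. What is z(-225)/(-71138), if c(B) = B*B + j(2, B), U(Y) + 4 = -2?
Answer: 81/71138 ≈ 0.0011386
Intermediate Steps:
j(m, Q) = -2 + m
U(Y) = -6 (U(Y) = -4 - 2 = -6)
c(B) = B² (c(B) = B*B + (-2 + 2) = B² + 0 = B²)
z(T) = 144 + T (z(T) = T + (-6 - 6)² = T + (-12)² = T + 144 = 144 + T)
z(-225)/(-71138) = (144 - 225)/(-71138) = -81*(-1/71138) = 81/71138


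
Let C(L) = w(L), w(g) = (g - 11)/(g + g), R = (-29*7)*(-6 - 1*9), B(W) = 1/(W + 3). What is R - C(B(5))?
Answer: 6177/2 ≈ 3088.5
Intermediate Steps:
B(W) = 1/(3 + W)
R = 3045 (R = -203*(-6 - 9) = -203*(-15) = 3045)
w(g) = (-11 + g)/(2*g) (w(g) = (-11 + g)/((2*g)) = (-11 + g)*(1/(2*g)) = (-11 + g)/(2*g))
C(L) = (-11 + L)/(2*L)
R - C(B(5)) = 3045 - (-11 + 1/(3 + 5))/(2*(1/(3 + 5))) = 3045 - (-11 + 1/8)/(2*(1/8)) = 3045 - (-11 + 1/8)/(2*1/8) = 3045 - 8*(-87)/(2*8) = 3045 - 1*(-87/2) = 3045 + 87/2 = 6177/2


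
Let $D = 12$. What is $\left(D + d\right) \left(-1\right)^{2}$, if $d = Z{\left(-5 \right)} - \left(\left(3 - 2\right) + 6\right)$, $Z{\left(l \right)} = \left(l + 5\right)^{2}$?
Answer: $5$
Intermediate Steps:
$Z{\left(l \right)} = \left(5 + l\right)^{2}$
$d = -7$ ($d = \left(5 - 5\right)^{2} - \left(\left(3 - 2\right) + 6\right) = 0^{2} - \left(1 + 6\right) = 0 - 7 = -7$)
$\left(D + d\right) \left(-1\right)^{2} = \left(12 - 7\right) \left(-1\right)^{2} = 5 \cdot 1 = 5$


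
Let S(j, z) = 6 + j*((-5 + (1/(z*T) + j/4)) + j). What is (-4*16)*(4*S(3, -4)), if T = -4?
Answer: -624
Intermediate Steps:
S(j, z) = 6 + j*(-5 - 1/(4*z) + 5*j/4) (S(j, z) = 6 + j*((-5 + (1/(z*(-4)) + j/4)) + j) = 6 + j*((-5 + (-¼/z + j*(¼))) + j) = 6 + j*((-5 + (-1/(4*z) + j/4)) + j) = 6 + j*((-5 - 1/(4*z) + j/4) + j) = 6 + j*(-5 - 1/(4*z) + 5*j/4))
(-4*16)*(4*S(3, -4)) = (-4*16)*(4*((¼)*(-1*3 - 4*(24 - 20*3 + 5*3²))/(-4))) = -256*(¼)*(-¼)*(-3 - 4*(24 - 60 + 5*9)) = -256*(¼)*(-¼)*(-3 - 4*(24 - 60 + 45)) = -256*(¼)*(-¼)*(-3 - 4*9) = -256*(¼)*(-¼)*(-3 - 36) = -256*(¼)*(-¼)*(-39) = -256*39/16 = -64*39/4 = -624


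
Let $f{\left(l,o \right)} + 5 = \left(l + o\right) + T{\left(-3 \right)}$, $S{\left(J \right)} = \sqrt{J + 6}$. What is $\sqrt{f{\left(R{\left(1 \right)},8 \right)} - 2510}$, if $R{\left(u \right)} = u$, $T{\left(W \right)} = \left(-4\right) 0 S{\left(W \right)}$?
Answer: $i \sqrt{2506} \approx 50.06 i$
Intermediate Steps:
$S{\left(J \right)} = \sqrt{6 + J}$
$T{\left(W \right)} = 0$ ($T{\left(W \right)} = \left(-4\right) 0 \sqrt{6 + W} = 0 \sqrt{6 + W} = 0$)
$f{\left(l,o \right)} = -5 + l + o$ ($f{\left(l,o \right)} = -5 + \left(\left(l + o\right) + 0\right) = -5 + \left(l + o\right) = -5 + l + o$)
$\sqrt{f{\left(R{\left(1 \right)},8 \right)} - 2510} = \sqrt{\left(-5 + 1 + 8\right) - 2510} = \sqrt{4 - 2510} = \sqrt{-2506} = i \sqrt{2506}$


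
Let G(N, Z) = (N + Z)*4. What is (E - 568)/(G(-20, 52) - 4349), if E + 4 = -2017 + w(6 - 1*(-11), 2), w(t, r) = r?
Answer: 2587/4221 ≈ 0.61289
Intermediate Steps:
G(N, Z) = 4*N + 4*Z
E = -2019 (E = -4 + (-2017 + 2) = -4 - 2015 = -2019)
(E - 568)/(G(-20, 52) - 4349) = (-2019 - 568)/((4*(-20) + 4*52) - 4349) = -2587/((-80 + 208) - 4349) = -2587/(128 - 4349) = -2587/(-4221) = -2587*(-1/4221) = 2587/4221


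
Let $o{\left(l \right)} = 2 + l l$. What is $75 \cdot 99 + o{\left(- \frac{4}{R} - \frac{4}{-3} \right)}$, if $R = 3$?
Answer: $7427$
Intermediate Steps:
$o{\left(l \right)} = 2 + l^{2}$
$75 \cdot 99 + o{\left(- \frac{4}{R} - \frac{4}{-3} \right)} = 75 \cdot 99 + \left(2 + \left(- \frac{4}{3} - \frac{4}{-3}\right)^{2}\right) = 7425 + \left(2 + \left(\left(-4\right) \frac{1}{3} - - \frac{4}{3}\right)^{2}\right) = 7425 + \left(2 + \left(- \frac{4}{3} + \frac{4}{3}\right)^{2}\right) = 7425 + \left(2 + 0^{2}\right) = 7425 + \left(2 + 0\right) = 7425 + 2 = 7427$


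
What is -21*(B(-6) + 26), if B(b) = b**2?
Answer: -1302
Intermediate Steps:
-21*(B(-6) + 26) = -21*((-6)**2 + 26) = -21*(36 + 26) = -21*62 = -1302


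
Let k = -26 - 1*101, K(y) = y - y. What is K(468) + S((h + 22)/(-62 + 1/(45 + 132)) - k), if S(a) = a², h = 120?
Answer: 1872619822969/120406729 ≈ 15552.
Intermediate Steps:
K(y) = 0
k = -127 (k = -26 - 101 = -127)
K(468) + S((h + 22)/(-62 + 1/(45 + 132)) - k) = 0 + ((120 + 22)/(-62 + 1/(45 + 132)) - 1*(-127))² = 0 + (142/(-62 + 1/177) + 127)² = 0 + (142/(-10973/177) + 127)² = 0 + (142*(-177/10973) + 127)² = 0 + (-25134/10973 + 127)² = 0 + (1368437/10973)² = 0 + 1872619822969/120406729 = 1872619822969/120406729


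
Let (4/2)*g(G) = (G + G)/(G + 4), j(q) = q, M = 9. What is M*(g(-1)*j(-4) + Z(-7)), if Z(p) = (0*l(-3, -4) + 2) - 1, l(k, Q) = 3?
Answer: 21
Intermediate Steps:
g(G) = G/(4 + G) (g(G) = ((G + G)/(G + 4))/2 = ((2*G)/(4 + G))/2 = (2*G/(4 + G))/2 = G/(4 + G))
Z(p) = 1 (Z(p) = (0*3 + 2) - 1 = (0 + 2) - 1 = 2 - 1 = 1)
M*(g(-1)*j(-4) + Z(-7)) = 9*(-1/(4 - 1)*(-4) + 1) = 9*(-1/3*(-4) + 1) = 9*(4/3 + 1) = 9*(7/3) = 21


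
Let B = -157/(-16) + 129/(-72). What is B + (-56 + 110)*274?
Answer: 710593/48 ≈ 14804.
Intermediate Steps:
B = 385/48 (B = -157*(-1/16) + 129*(-1/72) = 157/16 - 43/24 = 385/48 ≈ 8.0208)
B + (-56 + 110)*274 = 385/48 + (-56 + 110)*274 = 385/48 + 54*274 = 385/48 + 14796 = 710593/48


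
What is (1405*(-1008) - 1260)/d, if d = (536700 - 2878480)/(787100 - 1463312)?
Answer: -6846646500/16727 ≈ -4.0932e+5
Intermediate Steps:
d = 585445/169053 (d = -2341780/(-676212) = -2341780*(-1/676212) = 585445/169053 ≈ 3.4631)
(1405*(-1008) - 1260)/d = (1405*(-1008) - 1260)/(585445/169053) = (-1416240 - 1260)*(169053/585445) = -1417500*169053/585445 = -6846646500/16727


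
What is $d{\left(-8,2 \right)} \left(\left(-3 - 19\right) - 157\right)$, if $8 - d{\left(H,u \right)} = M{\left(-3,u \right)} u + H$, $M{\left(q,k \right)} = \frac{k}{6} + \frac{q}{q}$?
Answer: $- \frac{7160}{3} \approx -2386.7$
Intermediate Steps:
$M{\left(q,k \right)} = 1 + \frac{k}{6}$ ($M{\left(q,k \right)} = k \frac{1}{6} + 1 = \frac{k}{6} + 1 = 1 + \frac{k}{6}$)
$d{\left(H,u \right)} = 8 - H - u \left(1 + \frac{u}{6}\right)$ ($d{\left(H,u \right)} = 8 - \left(\left(1 + \frac{u}{6}\right) u + H\right) = 8 - \left(u \left(1 + \frac{u}{6}\right) + H\right) = 8 - \left(H + u \left(1 + \frac{u}{6}\right)\right) = 8 - H - u \left(1 + \frac{u}{6}\right)$)
$d{\left(-8,2 \right)} \left(\left(-3 - 19\right) - 157\right) = \left(8 - -8 - 2 - \frac{2^{2}}{6}\right) \left(\left(-3 - 19\right) - 157\right) = \left(8 + 8 - 2 - \frac{2}{3}\right) \left(\left(-3 - 19\right) - 157\right) = \left(8 + 8 - 2 - \frac{2}{3}\right) \left(-22 - 157\right) = \frac{40}{3} \left(-179\right) = - \frac{7160}{3}$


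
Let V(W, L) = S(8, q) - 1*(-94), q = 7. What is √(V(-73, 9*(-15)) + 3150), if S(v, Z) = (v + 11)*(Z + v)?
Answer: √3529 ≈ 59.405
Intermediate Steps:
S(v, Z) = (11 + v)*(Z + v)
V(W, L) = 379 (V(W, L) = (8² + 11*7 + 11*8 + 7*8) - 1*(-94) = (64 + 77 + 88 + 56) + 94 = 285 + 94 = 379)
√(V(-73, 9*(-15)) + 3150) = √(379 + 3150) = √3529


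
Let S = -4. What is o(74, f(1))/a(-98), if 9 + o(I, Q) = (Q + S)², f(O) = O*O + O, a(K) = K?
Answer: 5/98 ≈ 0.051020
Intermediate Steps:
f(O) = O + O² (f(O) = O² + O = O + O²)
o(I, Q) = -9 + (-4 + Q)² (o(I, Q) = -9 + (Q - 4)² = -9 + (-4 + Q)²)
o(74, f(1))/a(-98) = (-9 + (-4 + 1*(1 + 1))²)/(-98) = (-9 + (-4 + 1*2)²)*(-1/98) = (-9 + (-4 + 2)²)*(-1/98) = (-9 + (-2)²)*(-1/98) = (-9 + 4)*(-1/98) = -5*(-1/98) = 5/98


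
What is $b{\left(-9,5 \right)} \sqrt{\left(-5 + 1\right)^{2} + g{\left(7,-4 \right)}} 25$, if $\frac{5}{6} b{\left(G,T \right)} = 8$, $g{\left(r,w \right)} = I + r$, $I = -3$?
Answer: $480 \sqrt{5} \approx 1073.3$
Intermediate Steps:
$g{\left(r,w \right)} = -3 + r$
$b{\left(G,T \right)} = \frac{48}{5}$ ($b{\left(G,T \right)} = \frac{6}{5} \cdot 8 = \frac{48}{5}$)
$b{\left(-9,5 \right)} \sqrt{\left(-5 + 1\right)^{2} + g{\left(7,-4 \right)}} 25 = \frac{48 \sqrt{\left(-5 + 1\right)^{2} + \left(-3 + 7\right)}}{5} \cdot 25 = \frac{48 \sqrt{\left(-4\right)^{2} + 4}}{5} \cdot 25 = \frac{48 \sqrt{16 + 4}}{5} \cdot 25 = \frac{48 \sqrt{20}}{5} \cdot 25 = \frac{48 \cdot 2 \sqrt{5}}{5} \cdot 25 = \frac{96 \sqrt{5}}{5} \cdot 25 = 480 \sqrt{5}$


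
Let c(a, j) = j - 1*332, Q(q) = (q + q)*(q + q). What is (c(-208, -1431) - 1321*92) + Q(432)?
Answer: 623201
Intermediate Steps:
Q(q) = 4*q² (Q(q) = (2*q)*(2*q) = 4*q²)
c(a, j) = -332 + j (c(a, j) = j - 332 = -332 + j)
(c(-208, -1431) - 1321*92) + Q(432) = ((-332 - 1431) - 1321*92) + 4*432² = (-1763 - 121532) + 4*186624 = -123295 + 746496 = 623201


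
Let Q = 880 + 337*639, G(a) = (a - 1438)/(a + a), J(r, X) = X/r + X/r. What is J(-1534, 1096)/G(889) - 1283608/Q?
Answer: -119154342040/91047829509 ≈ -1.3087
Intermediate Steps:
J(r, X) = 2*X/r
G(a) = (-1438 + a)/(2*a) (G(a) = (-1438 + a)/((2*a)) = (-1438 + a)*(1/(2*a)) = (-1438 + a)/(2*a))
Q = 216223 (Q = 880 + 215343 = 216223)
J(-1534, 1096)/G(889) - 1283608/Q = (2*1096/(-1534))/(((1/2)*(-1438 + 889)/889)) - 1283608/216223 = (2*1096*(-1/1534))/(((1/2)*(1/889)*(-549))) - 1283608*1/216223 = -1096/(767*(-549/1778)) - 1283608/216223 = -1096/767*(-1778/549) - 1283608/216223 = 1948688/421083 - 1283608/216223 = -119154342040/91047829509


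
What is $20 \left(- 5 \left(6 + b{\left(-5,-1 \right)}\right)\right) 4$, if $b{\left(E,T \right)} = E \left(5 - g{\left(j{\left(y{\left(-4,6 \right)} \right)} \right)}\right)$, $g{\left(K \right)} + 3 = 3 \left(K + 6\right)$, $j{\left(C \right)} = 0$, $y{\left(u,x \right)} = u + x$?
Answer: $-22400$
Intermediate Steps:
$g{\left(K \right)} = 15 + 3 K$ ($g{\left(K \right)} = -3 + 3 \left(K + 6\right) = -3 + 3 \left(6 + K\right) = -3 + \left(18 + 3 K\right) = 15 + 3 K$)
$b{\left(E,T \right)} = - 10 E$ ($b{\left(E,T \right)} = E \left(5 - \left(15 + 3 \cdot 0\right)\right) = E \left(5 - \left(15 + 0\right)\right) = E \left(5 - 15\right) = E \left(-10\right) = - 10 E$)
$20 \left(- 5 \left(6 + b{\left(-5,-1 \right)}\right)\right) 4 = 20 \left(- 5 \left(6 - -50\right)\right) 4 = 20 \left(- 5 \left(6 + 50\right)\right) 4 = 20 \left(\left(-5\right) 56\right) 4 = 20 \left(-280\right) 4 = \left(-5600\right) 4 = -22400$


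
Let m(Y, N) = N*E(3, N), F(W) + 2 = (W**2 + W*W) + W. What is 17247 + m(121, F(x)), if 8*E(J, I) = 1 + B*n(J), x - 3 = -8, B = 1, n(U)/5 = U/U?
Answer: 69117/4 ≈ 17279.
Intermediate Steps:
n(U) = 5 (n(U) = 5*(U/U) = 5*1 = 5)
x = -5 (x = 3 - 8 = -5)
F(W) = -2 + W + 2*W**2 (F(W) = -2 + ((W**2 + W*W) + W) = -2 + ((W**2 + W**2) + W) = -2 + (2*W**2 + W) = -2 + (W + 2*W**2) = -2 + W + 2*W**2)
E(J, I) = 3/4 (E(J, I) = (1 + 1*5)/8 = (1 + 5)/8 = (1/8)*6 = 3/4)
m(Y, N) = 3*N/4 (m(Y, N) = N*(3/4) = 3*N/4)
17247 + m(121, F(x)) = 17247 + 3*(-2 - 5 + 2*(-5)**2)/4 = 17247 + 3*(-2 - 5 + 2*25)/4 = 17247 + 3*(-2 - 5 + 50)/4 = 17247 + (3/4)*43 = 17247 + 129/4 = 69117/4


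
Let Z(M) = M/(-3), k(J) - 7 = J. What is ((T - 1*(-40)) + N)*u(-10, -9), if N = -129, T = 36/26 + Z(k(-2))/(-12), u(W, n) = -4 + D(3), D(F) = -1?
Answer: 204695/468 ≈ 437.38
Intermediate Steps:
k(J) = 7 + J
Z(M) = -M/3 (Z(M) = M*(-1/3) = -M/3)
u(W, n) = -5 (u(W, n) = -4 - 1 = -5)
T = 713/468 (T = 36/26 - (7 - 2)/3/(-12) = 36*(1/26) - 1/3*5*(-1/12) = 18/13 - 5/3*(-1/12) = 18/13 + 5/36 = 713/468 ≈ 1.5235)
((T - 1*(-40)) + N)*u(-10, -9) = ((713/468 - 1*(-40)) - 129)*(-5) = ((713/468 + 40) - 129)*(-5) = (19433/468 - 129)*(-5) = -40939/468*(-5) = 204695/468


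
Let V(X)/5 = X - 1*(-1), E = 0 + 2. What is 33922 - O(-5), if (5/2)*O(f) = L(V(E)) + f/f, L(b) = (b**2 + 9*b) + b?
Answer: 168858/5 ≈ 33772.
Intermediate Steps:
E = 2
V(X) = 5 + 5*X (V(X) = 5*(X - 1*(-1)) = 5*(X + 1) = 5*(1 + X) = 5 + 5*X)
L(b) = b**2 + 10*b
O(f) = 752/5 (O(f) = 2*((5 + 5*2)*(10 + (5 + 5*2)) + f/f)/5 = 2*((5 + 10)*(10 + (5 + 10)) + 1)/5 = 2*(15*(10 + 15) + 1)/5 = 2*(15*25 + 1)/5 = 2*(375 + 1)/5 = (2/5)*376 = 752/5)
33922 - O(-5) = 33922 - 1*752/5 = 33922 - 752/5 = 168858/5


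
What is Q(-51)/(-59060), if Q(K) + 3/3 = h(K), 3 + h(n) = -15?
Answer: 19/59060 ≈ 0.00032171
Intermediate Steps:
h(n) = -18 (h(n) = -3 - 15 = -18)
Q(K) = -19 (Q(K) = -1 - 18 = -19)
Q(-51)/(-59060) = -19/(-59060) = -19*(-1/59060) = 19/59060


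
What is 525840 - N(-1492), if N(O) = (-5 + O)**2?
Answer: -1715169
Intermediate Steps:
525840 - N(-1492) = 525840 - (-5 - 1492)**2 = 525840 - 1*(-1497)**2 = 525840 - 1*2241009 = 525840 - 2241009 = -1715169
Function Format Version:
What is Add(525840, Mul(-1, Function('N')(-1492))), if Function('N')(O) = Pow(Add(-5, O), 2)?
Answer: -1715169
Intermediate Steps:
Add(525840, Mul(-1, Function('N')(-1492))) = Add(525840, Mul(-1, Pow(Add(-5, -1492), 2))) = Add(525840, Mul(-1, Pow(-1497, 2))) = Add(525840, Mul(-1, 2241009)) = Add(525840, -2241009) = -1715169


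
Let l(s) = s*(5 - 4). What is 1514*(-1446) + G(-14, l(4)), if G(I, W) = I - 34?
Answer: -2189292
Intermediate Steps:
l(s) = s (l(s) = s*1 = s)
G(I, W) = -34 + I
1514*(-1446) + G(-14, l(4)) = 1514*(-1446) + (-34 - 14) = -2189244 - 48 = -2189292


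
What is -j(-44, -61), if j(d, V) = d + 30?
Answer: 14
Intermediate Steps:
j(d, V) = 30 + d
-j(-44, -61) = -(30 - 44) = -1*(-14) = 14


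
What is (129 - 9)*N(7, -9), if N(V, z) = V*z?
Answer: -7560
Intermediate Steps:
(129 - 9)*N(7, -9) = (129 - 9)*(7*(-9)) = 120*(-63) = -7560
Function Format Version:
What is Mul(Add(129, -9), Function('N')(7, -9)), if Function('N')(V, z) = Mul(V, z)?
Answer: -7560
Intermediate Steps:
Mul(Add(129, -9), Function('N')(7, -9)) = Mul(Add(129, -9), Mul(7, -9)) = Mul(120, -63) = -7560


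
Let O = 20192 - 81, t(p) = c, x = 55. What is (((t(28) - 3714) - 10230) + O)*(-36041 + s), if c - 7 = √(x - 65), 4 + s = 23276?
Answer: -78835806 - 12769*I*√10 ≈ -7.8836e+7 - 40379.0*I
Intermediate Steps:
s = 23272 (s = -4 + 23276 = 23272)
c = 7 + I*√10 (c = 7 + √(55 - 65) = 7 + √(-10) = 7 + I*√10 ≈ 7.0 + 3.1623*I)
t(p) = 7 + I*√10
O = 20111
(((t(28) - 3714) - 10230) + O)*(-36041 + s) = ((((7 + I*√10) - 3714) - 10230) + 20111)*(-36041 + 23272) = (((-3707 + I*√10) - 10230) + 20111)*(-12769) = ((-13937 + I*√10) + 20111)*(-12769) = (6174 + I*√10)*(-12769) = -78835806 - 12769*I*√10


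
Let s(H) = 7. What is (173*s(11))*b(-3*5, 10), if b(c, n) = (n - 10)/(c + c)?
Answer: 0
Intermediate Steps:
b(c, n) = (-10 + n)/(2*c) (b(c, n) = (-10 + n)/((2*c)) = (-10 + n)*(1/(2*c)) = (-10 + n)/(2*c))
(173*s(11))*b(-3*5, 10) = (173*7)*((-10 + 10)/(2*((-3*5)))) = 1211*((1/2)*0/(-15)) = 1211*((1/2)*(-1/15)*0) = 1211*0 = 0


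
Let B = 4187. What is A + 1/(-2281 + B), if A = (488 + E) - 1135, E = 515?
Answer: -251591/1906 ≈ -132.00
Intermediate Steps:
A = -132 (A = (488 + 515) - 1135 = 1003 - 1135 = -132)
A + 1/(-2281 + B) = -132 + 1/(-2281 + 4187) = -132 + 1/1906 = -251591/1906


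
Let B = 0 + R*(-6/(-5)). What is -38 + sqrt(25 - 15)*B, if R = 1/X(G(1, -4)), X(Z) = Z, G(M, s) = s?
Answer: -38 - 3*sqrt(10)/10 ≈ -38.949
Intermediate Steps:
R = -1/4 (R = 1/(-4) = -1/4 ≈ -0.25000)
B = -3/10 (B = 0 - (-3)/(2*(-5)) = 0 - (-3)*(-1)/(2*5) = 0 - 1/4*6/5 = 0 - 3/10 = -3/10 ≈ -0.30000)
-38 + sqrt(25 - 15)*B = -38 + sqrt(25 - 15)*(-3/10) = -38 + sqrt(10)*(-3/10) = -38 - 3*sqrt(10)/10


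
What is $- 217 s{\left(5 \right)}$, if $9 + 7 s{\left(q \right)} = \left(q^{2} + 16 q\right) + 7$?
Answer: $-3193$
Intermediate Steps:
$s{\left(q \right)} = - \frac{2}{7} + \frac{q^{2}}{7} + \frac{16 q}{7}$ ($s{\left(q \right)} = - \frac{9}{7} + \frac{\left(q^{2} + 16 q\right) + 7}{7} = - \frac{9}{7} + \frac{7 + q^{2} + 16 q}{7} = - \frac{9}{7} + \left(1 + \frac{q^{2}}{7} + \frac{16 q}{7}\right) = - \frac{2}{7} + \frac{q^{2}}{7} + \frac{16 q}{7}$)
$- 217 s{\left(5 \right)} = - 217 \left(- \frac{2}{7} + \frac{5^{2}}{7} + \frac{16}{7} \cdot 5\right) = - 217 \left(- \frac{2}{7} + \frac{1}{7} \cdot 25 + \frac{80}{7}\right) = - 217 \left(- \frac{2}{7} + \frac{25}{7} + \frac{80}{7}\right) = \left(-217\right) \frac{103}{7} = -3193$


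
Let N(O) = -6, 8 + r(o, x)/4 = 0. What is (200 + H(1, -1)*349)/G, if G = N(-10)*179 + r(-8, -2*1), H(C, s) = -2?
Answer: 249/553 ≈ 0.45027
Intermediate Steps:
r(o, x) = -32 (r(o, x) = -32 + 4*0 = -32 + 0 = -32)
G = -1106 (G = -6*179 - 32 = -1074 - 32 = -1106)
(200 + H(1, -1)*349)/G = (200 - 2*349)/(-1106) = (200 - 698)*(-1/1106) = -498*(-1/1106) = 249/553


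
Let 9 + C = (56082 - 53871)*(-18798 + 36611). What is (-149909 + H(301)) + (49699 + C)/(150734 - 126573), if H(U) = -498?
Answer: -3594549294/24161 ≈ -1.4877e+5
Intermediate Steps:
C = 39384534 (C = -9 + (56082 - 53871)*(-18798 + 36611) = -9 + 2211*17813 = -9 + 39384543 = 39384534)
(-149909 + H(301)) + (49699 + C)/(150734 - 126573) = (-149909 - 498) + (49699 + 39384534)/(150734 - 126573) = -150407 + 39434233/24161 = -3594549294/24161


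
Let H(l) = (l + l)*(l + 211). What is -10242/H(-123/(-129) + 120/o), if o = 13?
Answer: -177801689/78210434 ≈ -2.2734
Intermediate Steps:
H(l) = 2*l*(211 + l) (H(l) = (2*l)*(211 + l) = 2*l*(211 + l))
-10242/H(-123/(-129) + 120/o) = -10242*1/(2*(211 + (-123/(-129) + 120/13))*(-123/(-129) + 120/13)) = -10242*1/(2*(211 + (-123*(-1/129) + 120*(1/13)))*(-123*(-1/129) + 120*(1/13))) = -10242*1/(2*(211 + (41/43 + 120/13))*(41/43 + 120/13)) = -10242*559/(11386*(211 + 5693/559)) = -10242/(2*(5693/559)*(123642/559)) = -10242/1407787812/312481 = -10242*312481/1407787812 = -177801689/78210434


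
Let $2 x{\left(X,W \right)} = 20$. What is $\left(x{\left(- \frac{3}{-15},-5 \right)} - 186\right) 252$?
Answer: $-44352$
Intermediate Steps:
$x{\left(X,W \right)} = 10$ ($x{\left(X,W \right)} = \frac{1}{2} \cdot 20 = 10$)
$\left(x{\left(- \frac{3}{-15},-5 \right)} - 186\right) 252 = \left(10 - 186\right) 252 = \left(-176\right) 252 = -44352$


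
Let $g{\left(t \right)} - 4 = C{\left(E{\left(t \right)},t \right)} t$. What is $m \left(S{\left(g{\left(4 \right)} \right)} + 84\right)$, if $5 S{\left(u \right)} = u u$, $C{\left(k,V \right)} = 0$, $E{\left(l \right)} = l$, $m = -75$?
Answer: $-6540$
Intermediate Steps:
$g{\left(t \right)} = 4$ ($g{\left(t \right)} = 4 + 0 t = 4 + 0 = 4$)
$S{\left(u \right)} = \frac{u^{2}}{5}$ ($S{\left(u \right)} = \frac{u u}{5} = \frac{u^{2}}{5}$)
$m \left(S{\left(g{\left(4 \right)} \right)} + 84\right) = - 75 \left(\frac{4^{2}}{5} + 84\right) = - 75 \left(\frac{1}{5} \cdot 16 + 84\right) = - 75 \left(\frac{16}{5} + 84\right) = \left(-75\right) \frac{436}{5} = -6540$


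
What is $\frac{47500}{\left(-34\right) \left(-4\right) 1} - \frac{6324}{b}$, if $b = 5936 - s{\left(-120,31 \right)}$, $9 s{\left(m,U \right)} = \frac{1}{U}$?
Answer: $\frac{19606708661}{56308862} \approx 348.2$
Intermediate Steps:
$s{\left(m,U \right)} = \frac{1}{9 U}$
$b = \frac{1656143}{279}$ ($b = 5936 - \frac{1}{9 \cdot 31} = 5936 - \frac{1}{9} \cdot \frac{1}{31} = 5936 - \frac{1}{279} = \frac{1656143}{279} \approx 5936.0$)
$\frac{47500}{\left(-34\right) \left(-4\right) 1} - \frac{6324}{b} = \frac{47500}{\left(-34\right) \left(-4\right) 1} - \frac{6324}{\frac{1656143}{279}} = \frac{47500}{136 \cdot 1} - \frac{1764396}{1656143} = \frac{47500}{136} - \frac{1764396}{1656143} = 47500 \cdot \frac{1}{136} - \frac{1764396}{1656143} = \frac{11875}{34} - \frac{1764396}{1656143} = \frac{19606708661}{56308862}$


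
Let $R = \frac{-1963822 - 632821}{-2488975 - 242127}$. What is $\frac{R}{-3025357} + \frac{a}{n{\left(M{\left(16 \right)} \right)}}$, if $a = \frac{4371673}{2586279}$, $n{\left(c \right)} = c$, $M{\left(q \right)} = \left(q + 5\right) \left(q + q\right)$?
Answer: $\frac{18058345613303691419}{7180078642116242186016} \approx 0.0025151$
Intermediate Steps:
$M{\left(q \right)} = 2 q \left(5 + q\right)$ ($M{\left(q \right)} = \left(5 + q\right) 2 q = 2 q \left(5 + q\right)$)
$R = \frac{2596643}{2731102}$ ($R = - \frac{2596643}{-2731102} = \left(-2596643\right) \left(- \frac{1}{2731102}\right) = \frac{2596643}{2731102} \approx 0.95077$)
$a = \frac{4371673}{2586279}$ ($a = 4371673 \cdot \frac{1}{2586279} = \frac{4371673}{2586279} \approx 1.6903$)
$\frac{R}{-3025357} + \frac{a}{n{\left(M{\left(16 \right)} \right)}} = \frac{2596643}{2731102 \left(-3025357\right)} + \frac{4371673}{2586279 \cdot 2 \cdot 16 \left(5 + 16\right)} = \frac{2596643}{2731102} \left(- \frac{1}{3025357}\right) + \frac{4371673}{2586279 \cdot 2 \cdot 16 \cdot 21} = - \frac{2596643}{8262558553414} + \frac{4371673}{2586279 \cdot 672} = - \frac{2596643}{8262558553414} + \frac{4371673}{2586279} \cdot \frac{1}{672} = - \frac{2596643}{8262558553414} + \frac{4371673}{1737979488} = \frac{18058345613303691419}{7180078642116242186016}$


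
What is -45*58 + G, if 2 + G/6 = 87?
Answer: -2100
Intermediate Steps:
G = 510 (G = -12 + 6*87 = -12 + 522 = 510)
-45*58 + G = -45*58 + 510 = -2610 + 510 = -2100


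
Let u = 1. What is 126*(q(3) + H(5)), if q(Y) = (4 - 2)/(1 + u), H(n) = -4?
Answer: -378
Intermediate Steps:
q(Y) = 1 (q(Y) = (4 - 2)/(1 + 1) = 2/2 = 2*(1/2) = 1)
126*(q(3) + H(5)) = 126*(1 - 4) = 126*(-3) = -378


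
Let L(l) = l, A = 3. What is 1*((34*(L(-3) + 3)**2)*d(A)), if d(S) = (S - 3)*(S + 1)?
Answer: 0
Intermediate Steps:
d(S) = (1 + S)*(-3 + S) (d(S) = (-3 + S)*(1 + S) = (1 + S)*(-3 + S))
1*((34*(L(-3) + 3)**2)*d(A)) = 1*((34*(-3 + 3)**2)*(-3 + 3**2 - 2*3)) = 1*((34*0**2)*(-3 + 9 - 6)) = 1*((34*0)*0) = 1*(0*0) = 1*0 = 0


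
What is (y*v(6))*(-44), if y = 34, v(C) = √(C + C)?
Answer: -2992*√3 ≈ -5182.3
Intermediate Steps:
v(C) = √2*√C (v(C) = √(2*C) = √2*√C)
(y*v(6))*(-44) = (34*(√2*√6))*(-44) = (34*(2*√3))*(-44) = (68*√3)*(-44) = -2992*√3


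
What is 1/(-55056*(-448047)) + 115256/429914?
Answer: 1421548811535853/5302489550827824 ≈ 0.26809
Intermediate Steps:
1/(-55056*(-448047)) + 115256/429914 = -1/55056*(-1/448047) + 115256*(1/429914) = 1/24667675632 + 57628/214957 = 1421548811535853/5302489550827824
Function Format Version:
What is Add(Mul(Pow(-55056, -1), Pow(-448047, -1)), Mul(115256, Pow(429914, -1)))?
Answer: Rational(1421548811535853, 5302489550827824) ≈ 0.26809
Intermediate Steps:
Add(Mul(Pow(-55056, -1), Pow(-448047, -1)), Mul(115256, Pow(429914, -1))) = Add(Mul(Rational(-1, 55056), Rational(-1, 448047)), Mul(115256, Rational(1, 429914))) = Add(Rational(1, 24667675632), Rational(57628, 214957)) = Rational(1421548811535853, 5302489550827824)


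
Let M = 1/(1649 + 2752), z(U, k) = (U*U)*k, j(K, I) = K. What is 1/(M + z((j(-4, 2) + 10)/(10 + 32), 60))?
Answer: 215649/264109 ≈ 0.81651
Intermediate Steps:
z(U, k) = k*U² (z(U, k) = U²*k = k*U²)
M = 1/4401 ≈ 0.00022722
1/(M + z((j(-4, 2) + 10)/(10 + 32), 60)) = 1/(1/4401 + 60*((-4 + 10)/(10 + 32))²) = 1/(1/4401 + 60*(6/42)²) = 1/(1/4401 + 60*(6*(1/42))²) = 1/(1/4401 + 60*(⅐)²) = 1/(1/4401 + 60*(1/49)) = 1/(1/4401 + 60/49) = 1/(264109/215649) = 215649/264109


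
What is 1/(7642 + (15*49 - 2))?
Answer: 1/8375 ≈ 0.00011940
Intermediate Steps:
1/(7642 + (15*49 - 2)) = 1/(7642 + (735 - 2)) = 1/(7642 + 733) = 1/8375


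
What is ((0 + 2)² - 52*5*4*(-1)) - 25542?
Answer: -24498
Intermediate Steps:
((0 + 2)² - 52*5*4*(-1)) - 25542 = (2² - 1040*(-1)) - 25542 = (4 - 52*(-20)) - 25542 = (4 + 1040) - 25542 = 1044 - 25542 = -24498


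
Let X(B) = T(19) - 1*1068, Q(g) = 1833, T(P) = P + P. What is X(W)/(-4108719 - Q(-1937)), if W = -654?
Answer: 515/2055276 ≈ 0.00025057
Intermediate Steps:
T(P) = 2*P
X(B) = -1030 (X(B) = 2*19 - 1*1068 = 38 - 1068 = -1030)
X(W)/(-4108719 - Q(-1937)) = -1030/(-4108719 - 1*1833) = -1030/(-4108719 - 1833) = -1030/(-4110552) = -1030*(-1/4110552) = 515/2055276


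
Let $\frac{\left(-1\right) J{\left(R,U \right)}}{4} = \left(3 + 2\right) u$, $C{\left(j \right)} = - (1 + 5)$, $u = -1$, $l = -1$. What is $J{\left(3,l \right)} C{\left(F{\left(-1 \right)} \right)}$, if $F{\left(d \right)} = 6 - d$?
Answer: $-120$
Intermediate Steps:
$C{\left(j \right)} = -6$ ($C{\left(j \right)} = \left(-1\right) 6 = -6$)
$J{\left(R,U \right)} = 20$ ($J{\left(R,U \right)} = - 4 \left(3 + 2\right) \left(-1\right) = - 4 \cdot 5 \left(-1\right) = \left(-4\right) \left(-5\right) = 20$)
$J{\left(3,l \right)} C{\left(F{\left(-1 \right)} \right)} = 20 \left(-6\right) = -120$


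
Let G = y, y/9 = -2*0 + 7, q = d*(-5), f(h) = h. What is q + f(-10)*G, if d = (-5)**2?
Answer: -755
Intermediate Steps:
d = 25
q = -125 (q = 25*(-5) = -125)
y = 63 (y = 9*(-2*0 + 7) = 9*(0 + 7) = 9*7 = 63)
G = 63
q + f(-10)*G = -125 - 10*63 = -125 - 630 = -755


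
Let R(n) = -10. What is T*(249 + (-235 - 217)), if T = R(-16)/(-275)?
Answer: -406/55 ≈ -7.3818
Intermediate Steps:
T = 2/55 (T = -10/(-275) = -10*(-1/275) = 2/55 ≈ 0.036364)
T*(249 + (-235 - 217)) = 2*(249 + (-235 - 217))/55 = 2*(249 - 452)/55 = (2/55)*(-203) = -406/55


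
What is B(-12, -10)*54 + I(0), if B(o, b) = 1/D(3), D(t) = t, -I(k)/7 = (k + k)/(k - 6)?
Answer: 18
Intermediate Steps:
I(k) = -14*k/(-6 + k) (I(k) = -7*(k + k)/(k - 6) = -7*2*k/(-6 + k) = -14*k/(-6 + k))
B(o, b) = ⅓ (B(o, b) = 1/3 = ⅓)
B(-12, -10)*54 + I(0) = (⅓)*54 - 14*0/(-6 + 0) = 18 - 14*0/(-6) = 18 - 14*0*(-⅙) = 18 + 0 = 18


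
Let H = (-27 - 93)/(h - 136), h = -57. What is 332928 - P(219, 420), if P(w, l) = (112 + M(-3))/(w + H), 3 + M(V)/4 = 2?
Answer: 4703932764/14129 ≈ 3.3293e+5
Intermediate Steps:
M(V) = -4 (M(V) = -12 + 4*2 = -12 + 8 = -4)
H = 120/193 (H = (-27 - 93)/(-57 - 136) = -120/(-193) = -120*(-1/193) = 120/193 ≈ 0.62176)
P(w, l) = 108/(120/193 + w) (P(w, l) = (112 - 4)/(w + 120/193) = 108/(120/193 + w))
332928 - P(219, 420) = 332928 - 20844/(120 + 193*219) = 332928 - 20844/(120 + 42267) = 332928 - 20844/42387 = 332928 - 1*6948/14129 = 332928 - 6948/14129 = 4703932764/14129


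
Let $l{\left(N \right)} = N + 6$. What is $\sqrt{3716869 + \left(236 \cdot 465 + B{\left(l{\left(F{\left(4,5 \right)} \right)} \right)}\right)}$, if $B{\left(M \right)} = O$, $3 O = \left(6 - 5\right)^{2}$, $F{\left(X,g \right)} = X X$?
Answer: $\frac{2 \sqrt{8609871}}{3} \approx 1956.2$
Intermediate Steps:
$F{\left(X,g \right)} = X^{2}$
$l{\left(N \right)} = 6 + N$
$O = \frac{1}{3}$ ($O = \frac{\left(6 - 5\right)^{2}}{3} = \frac{1^{2}}{3} = \frac{1}{3} \cdot 1 = \frac{1}{3} \approx 0.33333$)
$B{\left(M \right)} = \frac{1}{3}$
$\sqrt{3716869 + \left(236 \cdot 465 + B{\left(l{\left(F{\left(4,5 \right)} \right)} \right)}\right)} = \sqrt{3716869 + \left(236 \cdot 465 + \frac{1}{3}\right)} = \sqrt{3716869 + \left(109740 + \frac{1}{3}\right)} = \sqrt{3716869 + \frac{329221}{3}} = \sqrt{\frac{11479828}{3}} = \frac{2 \sqrt{8609871}}{3}$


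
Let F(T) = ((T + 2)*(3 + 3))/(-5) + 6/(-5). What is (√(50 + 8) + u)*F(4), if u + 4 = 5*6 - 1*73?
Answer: 1974/5 - 42*√58/5 ≈ 330.83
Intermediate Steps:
F(T) = -18/5 - 6*T/5 (F(T) = ((2 + T)*6)*(-⅕) + 6*(-⅕) = (12 + 6*T)*(-⅕) - 6/5 = (-12/5 - 6*T/5) - 6/5 = -18/5 - 6*T/5)
u = -47 (u = -4 + (5*6 - 1*73) = -4 + (30 - 73) = -4 - 43 = -47)
(√(50 + 8) + u)*F(4) = (√(50 + 8) - 47)*(-18/5 - 6/5*4) = (√58 - 47)*(-18/5 - 24/5) = (-47 + √58)*(-42/5) = 1974/5 - 42*√58/5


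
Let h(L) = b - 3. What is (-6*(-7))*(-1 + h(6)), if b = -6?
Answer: -420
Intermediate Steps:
h(L) = -9 (h(L) = -6 - 3 = -9)
(-6*(-7))*(-1 + h(6)) = (-6*(-7))*(-1 - 9) = 42*(-10) = -420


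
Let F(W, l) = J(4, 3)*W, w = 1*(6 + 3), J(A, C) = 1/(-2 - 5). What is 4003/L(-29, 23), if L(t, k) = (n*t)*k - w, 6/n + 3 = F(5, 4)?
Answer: 52039/13890 ≈ 3.7465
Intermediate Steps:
J(A, C) = -1/7 (J(A, C) = 1/(-7) = -1/7)
w = 9 (w = 1*9 = 9)
F(W, l) = -W/7
n = -21/13 (n = 6/(-3 - 1/7*5) = 6/(-3 - 5/7) = 6/(-26/7) = 6*(-7/26) = -21/13 ≈ -1.6154)
L(t, k) = -9 - 21*k*t/13 (L(t, k) = (-21*t/13)*k - 1*9 = -21*k*t/13 - 9 = -9 - 21*k*t/13)
4003/L(-29, 23) = 4003/(-9 - 21/13*23*(-29)) = 4003/(-9 + 14007/13) = 4003/(13890/13) = 4003*(13/13890) = 52039/13890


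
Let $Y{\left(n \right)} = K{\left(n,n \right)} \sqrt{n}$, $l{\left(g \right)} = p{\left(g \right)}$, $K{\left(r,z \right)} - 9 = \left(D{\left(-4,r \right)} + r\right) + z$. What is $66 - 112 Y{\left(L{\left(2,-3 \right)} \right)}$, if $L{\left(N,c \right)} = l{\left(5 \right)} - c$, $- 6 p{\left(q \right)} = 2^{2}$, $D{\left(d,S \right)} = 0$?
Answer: $66 - \frac{4592 \sqrt{21}}{9} \approx -2272.1$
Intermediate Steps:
$K{\left(r,z \right)} = 9 + r + z$ ($K{\left(r,z \right)} = 9 + \left(\left(0 + r\right) + z\right) = 9 + \left(r + z\right) = 9 + r + z$)
$p{\left(q \right)} = - \frac{2}{3}$ ($p{\left(q \right)} = - \frac{2^{2}}{6} = \left(- \frac{1}{6}\right) 4 = - \frac{2}{3}$)
$l{\left(g \right)} = - \frac{2}{3}$
$L{\left(N,c \right)} = - \frac{2}{3} - c$
$Y{\left(n \right)} = \sqrt{n} \left(9 + 2 n\right)$ ($Y{\left(n \right)} = \left(9 + n + n\right) \sqrt{n} = \left(9 + 2 n\right) \sqrt{n} = \sqrt{n} \left(9 + 2 n\right)$)
$66 - 112 Y{\left(L{\left(2,-3 \right)} \right)} = 66 - 112 \sqrt{- \frac{2}{3} - -3} \left(9 + 2 \left(- \frac{2}{3} - -3\right)\right) = 66 - 112 \sqrt{- \frac{2}{3} + 3} \left(9 + 2 \left(- \frac{2}{3} + 3\right)\right) = 66 - 112 \sqrt{\frac{7}{3}} \left(9 + 2 \cdot \frac{7}{3}\right) = 66 - 112 \frac{\sqrt{21}}{3} \left(9 + \frac{14}{3}\right) = 66 - 112 \frac{\sqrt{21}}{3} \cdot \frac{41}{3} = 66 - 112 \frac{41 \sqrt{21}}{9} = 66 - \frac{4592 \sqrt{21}}{9}$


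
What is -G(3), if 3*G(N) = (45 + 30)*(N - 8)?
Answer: 125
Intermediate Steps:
G(N) = -200 + 25*N (G(N) = ((45 + 30)*(N - 8))/3 = (75*(-8 + N))/3 = (-600 + 75*N)/3 = -200 + 25*N)
-G(3) = -(-200 + 25*3) = -(-200 + 75) = -1*(-125) = 125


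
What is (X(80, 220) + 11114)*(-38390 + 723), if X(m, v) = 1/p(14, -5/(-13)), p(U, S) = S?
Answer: -2093644861/5 ≈ -4.1873e+8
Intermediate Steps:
X(m, v) = 13/5 (X(m, v) = 1/(-5/(-13)) = 1/(-5*(-1/13)) = 1/(5/13) = 13/5)
(X(80, 220) + 11114)*(-38390 + 723) = (13/5 + 11114)*(-38390 + 723) = (55583/5)*(-37667) = -2093644861/5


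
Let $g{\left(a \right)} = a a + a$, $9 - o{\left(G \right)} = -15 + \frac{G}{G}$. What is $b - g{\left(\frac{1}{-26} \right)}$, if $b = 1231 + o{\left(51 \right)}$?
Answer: $\frac{847729}{676} \approx 1254.0$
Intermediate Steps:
$o{\left(G \right)} = 23$ ($o{\left(G \right)} = 9 - \left(-15 + \frac{G}{G}\right) = 9 - \left(-15 + 1\right) = 9 - -14 = 9 + 14 = 23$)
$b = 1254$ ($b = 1231 + 23 = 1254$)
$g{\left(a \right)} = a + a^{2}$ ($g{\left(a \right)} = a^{2} + a = a + a^{2}$)
$b - g{\left(\frac{1}{-26} \right)} = 1254 - \frac{1 + \frac{1}{-26}}{-26} = 1254 - - \frac{1 - \frac{1}{26}}{26} = 1254 - \left(- \frac{1}{26}\right) \frac{25}{26} = 1254 - - \frac{25}{676} = 1254 + \frac{25}{676} = \frac{847729}{676}$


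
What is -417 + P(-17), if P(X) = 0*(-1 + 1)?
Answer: -417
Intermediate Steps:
P(X) = 0 (P(X) = 0*0 = 0)
-417 + P(-17) = -417 + 0 = -417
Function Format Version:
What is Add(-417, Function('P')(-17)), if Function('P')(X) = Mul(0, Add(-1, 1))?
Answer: -417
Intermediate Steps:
Function('P')(X) = 0 (Function('P')(X) = Mul(0, 0) = 0)
Add(-417, Function('P')(-17)) = Add(-417, 0) = -417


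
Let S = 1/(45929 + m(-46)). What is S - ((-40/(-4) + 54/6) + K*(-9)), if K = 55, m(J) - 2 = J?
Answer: 21841261/45885 ≈ 476.00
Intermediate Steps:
m(J) = 2 + J
S = 1/45885 (S = 1/(45929 + (2 - 46)) = 1/(45929 - 44) = 1/45885 ≈ 2.1794e-5)
S - ((-40/(-4) + 54/6) + K*(-9)) = 1/45885 - ((-40/(-4) + 54/6) + 55*(-9)) = 1/45885 - ((-40*(-1/4) + 54*(1/6)) - 495) = 1/45885 - ((10 + 9) - 495) = 1/45885 - (19 - 495) = 1/45885 - 1*(-476) = 1/45885 + 476 = 21841261/45885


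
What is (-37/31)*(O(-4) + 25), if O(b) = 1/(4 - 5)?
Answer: -888/31 ≈ -28.645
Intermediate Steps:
O(b) = -1 (O(b) = 1/(-1) = -1)
(-37/31)*(O(-4) + 25) = (-37/31)*(-1 + 25) = -37*1/31*24 = -37/31*24 = -888/31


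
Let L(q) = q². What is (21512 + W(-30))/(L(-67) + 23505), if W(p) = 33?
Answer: 21545/27994 ≈ 0.76963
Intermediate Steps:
(21512 + W(-30))/(L(-67) + 23505) = (21512 + 33)/((-67)² + 23505) = 21545/(4489 + 23505) = 21545/27994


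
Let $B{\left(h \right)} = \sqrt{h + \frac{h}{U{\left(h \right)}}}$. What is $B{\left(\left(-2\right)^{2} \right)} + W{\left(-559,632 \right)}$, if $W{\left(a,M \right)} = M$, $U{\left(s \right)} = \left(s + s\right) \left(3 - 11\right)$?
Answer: $632 + \frac{3 \sqrt{7}}{4} \approx 633.98$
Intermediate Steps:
$U{\left(s \right)} = - 16 s$ ($U{\left(s \right)} = 2 s \left(-8\right) = - 16 s$)
$B{\left(h \right)} = \sqrt{- \frac{1}{16} + h}$ ($B{\left(h \right)} = \sqrt{h + \frac{h}{\left(-16\right) h}} = \sqrt{h + h \left(- \frac{1}{16 h}\right)} = \sqrt{h - \frac{1}{16}} = \sqrt{- \frac{1}{16} + h}$)
$B{\left(\left(-2\right)^{2} \right)} + W{\left(-559,632 \right)} = \frac{\sqrt{-1 + 16 \left(-2\right)^{2}}}{4} + 632 = \frac{\sqrt{-1 + 16 \cdot 4}}{4} + 632 = \frac{\sqrt{-1 + 64}}{4} + 632 = \frac{\sqrt{63}}{4} + 632 = \frac{3 \sqrt{7}}{4} + 632 = 632 + \frac{3 \sqrt{7}}{4}$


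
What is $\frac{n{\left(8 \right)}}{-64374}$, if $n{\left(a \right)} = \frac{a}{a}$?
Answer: $- \frac{1}{64374} \approx -1.5534 \cdot 10^{-5}$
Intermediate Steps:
$n{\left(a \right)} = 1$
$\frac{n{\left(8 \right)}}{-64374} = 1 \frac{1}{-64374} = 1 \left(- \frac{1}{64374}\right) = - \frac{1}{64374}$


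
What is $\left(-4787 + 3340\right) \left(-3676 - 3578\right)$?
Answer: $10496538$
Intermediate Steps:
$\left(-4787 + 3340\right) \left(-3676 - 3578\right) = \left(-1447\right) \left(-7254\right) = 10496538$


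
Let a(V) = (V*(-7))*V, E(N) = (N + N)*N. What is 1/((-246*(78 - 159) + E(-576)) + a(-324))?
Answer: -1/51354 ≈ -1.9473e-5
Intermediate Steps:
E(N) = 2*N² (E(N) = (2*N)*N = 2*N²)
a(V) = -7*V² (a(V) = (-7*V)*V = -7*V²)
1/((-246*(78 - 159) + E(-576)) + a(-324)) = 1/((-246*(78 - 159) + 2*(-576)²) - 7*(-324)²) = 1/((-246*(-81) + 2*331776) - 7*104976) = 1/((19926 + 663552) - 734832) = 1/(683478 - 734832) = 1/(-51354) = -1/51354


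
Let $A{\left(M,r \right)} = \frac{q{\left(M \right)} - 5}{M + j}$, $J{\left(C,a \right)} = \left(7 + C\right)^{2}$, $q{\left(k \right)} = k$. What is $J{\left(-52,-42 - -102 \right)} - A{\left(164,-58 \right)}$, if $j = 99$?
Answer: $\frac{532416}{263} \approx 2024.4$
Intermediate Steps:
$A{\left(M,r \right)} = \frac{-5 + M}{99 + M}$ ($A{\left(M,r \right)} = \frac{M - 5}{M + 99} = \frac{-5 + M}{99 + M}$)
$J{\left(-52,-42 - -102 \right)} - A{\left(164,-58 \right)} = \left(7 - 52\right)^{2} - \frac{-5 + 164}{99 + 164} = \left(-45\right)^{2} - \frac{1}{263} \cdot 159 = 2025 - \frac{1}{263} \cdot 159 = 2025 - \frac{159}{263} = \frac{532416}{263}$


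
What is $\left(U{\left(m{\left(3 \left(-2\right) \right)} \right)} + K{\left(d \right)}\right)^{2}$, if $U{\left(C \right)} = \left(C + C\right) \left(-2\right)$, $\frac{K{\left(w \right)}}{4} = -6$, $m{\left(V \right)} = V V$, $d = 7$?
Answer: $28224$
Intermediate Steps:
$m{\left(V \right)} = V^{2}$
$K{\left(w \right)} = -24$ ($K{\left(w \right)} = 4 \left(-6\right) = -24$)
$U{\left(C \right)} = - 4 C$ ($U{\left(C \right)} = 2 C \left(-2\right) = - 4 C$)
$\left(U{\left(m{\left(3 \left(-2\right) \right)} \right)} + K{\left(d \right)}\right)^{2} = \left(- 4 \left(3 \left(-2\right)\right)^{2} - 24\right)^{2} = \left(- 4 \left(-6\right)^{2} - 24\right)^{2} = \left(\left(-4\right) 36 - 24\right)^{2} = \left(-144 - 24\right)^{2} = \left(-168\right)^{2} = 28224$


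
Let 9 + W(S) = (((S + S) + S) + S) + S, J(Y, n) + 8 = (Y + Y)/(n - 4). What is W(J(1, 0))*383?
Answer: -39449/2 ≈ -19725.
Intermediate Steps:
J(Y, n) = -8 + 2*Y/(-4 + n) (J(Y, n) = -8 + (Y + Y)/(n - 4) = -8 + (2*Y)/(-4 + n) = -8 + 2*Y/(-4 + n))
W(S) = -9 + 5*S (W(S) = -9 + ((((S + S) + S) + S) + S) = -9 + (((2*S + S) + S) + S) = -9 + ((3*S + S) + S) = -9 + (4*S + S) = -9 + 5*S)
W(J(1, 0))*383 = (-9 + 5*(2*(16 + 1 - 4*0)/(-4 + 0)))*383 = (-9 + 5*(2*(16 + 1 + 0)/(-4)))*383 = (-9 + 5*(2*(-¼)*17))*383 = (-9 + 5*(-17/2))*383 = (-9 - 85/2)*383 = -103/2*383 = -39449/2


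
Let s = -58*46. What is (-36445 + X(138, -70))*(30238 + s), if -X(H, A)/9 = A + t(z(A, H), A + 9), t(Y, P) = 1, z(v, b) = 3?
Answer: -987667680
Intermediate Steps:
s = -2668
X(H, A) = -9 - 9*A (X(H, A) = -9*(A + 1) = -9*(1 + A) = -9 - 9*A)
(-36445 + X(138, -70))*(30238 + s) = (-36445 + (-9 - 9*(-70)))*(30238 - 2668) = (-36445 + (-9 + 630))*27570 = (-36445 + 621)*27570 = -35824*27570 = -987667680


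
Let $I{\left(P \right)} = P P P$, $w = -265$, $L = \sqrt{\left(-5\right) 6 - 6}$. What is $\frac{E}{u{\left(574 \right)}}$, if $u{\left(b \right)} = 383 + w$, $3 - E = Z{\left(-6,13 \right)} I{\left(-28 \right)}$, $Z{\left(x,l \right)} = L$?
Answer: $\frac{3}{118} + \frac{65856 i}{59} \approx 0.025424 + 1116.2 i$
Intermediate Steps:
$L = 6 i$ ($L = \sqrt{-30 - 6} = \sqrt{-36} = 6 i \approx 6.0 i$)
$I{\left(P \right)} = P^{3}$ ($I{\left(P \right)} = P^{2} P = P^{3}$)
$Z{\left(x,l \right)} = 6 i$
$E = 3 + 131712 i$ ($E = 3 - 6 i \left(-28\right)^{3} = 3 - 6 i \left(-21952\right) = 3 - - 131712 i = 3 + 131712 i \approx 3.0 + 1.3171 \cdot 10^{5} i$)
$u{\left(b \right)} = 118$ ($u{\left(b \right)} = 383 - 265 = 118$)
$\frac{E}{u{\left(574 \right)}} = \frac{3 + 131712 i}{118} = \left(3 + 131712 i\right) \frac{1}{118} = \frac{3}{118} + \frac{65856 i}{59}$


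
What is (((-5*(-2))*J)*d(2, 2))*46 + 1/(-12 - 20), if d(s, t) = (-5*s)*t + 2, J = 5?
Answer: -1324801/32 ≈ -41400.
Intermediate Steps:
d(s, t) = 2 - 5*s*t (d(s, t) = -5*s*t + 2 = 2 - 5*s*t)
(((-5*(-2))*J)*d(2, 2))*46 + 1/(-12 - 20) = ((-5*(-2)*5)*(2 - 5*2*2))*46 + 1/(-12 - 20) = ((10*5)*(2 - 20))*46 + 1/(-32) = (50*(-18))*46 - 1/32 = -900*46 - 1/32 = -41400 - 1/32 = -1324801/32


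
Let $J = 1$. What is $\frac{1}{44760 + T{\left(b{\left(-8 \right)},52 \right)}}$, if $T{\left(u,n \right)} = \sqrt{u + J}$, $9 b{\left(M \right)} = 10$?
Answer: $\frac{402840}{18031118381} - \frac{3 \sqrt{19}}{18031118381} \approx 2.2341 \cdot 10^{-5}$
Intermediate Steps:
$b{\left(M \right)} = \frac{10}{9}$ ($b{\left(M \right)} = \frac{1}{9} \cdot 10 = \frac{10}{9}$)
$T{\left(u,n \right)} = \sqrt{1 + u}$ ($T{\left(u,n \right)} = \sqrt{u + 1} = \sqrt{1 + u}$)
$\frac{1}{44760 + T{\left(b{\left(-8 \right)},52 \right)}} = \frac{1}{44760 + \sqrt{1 + \frac{10}{9}}} = \frac{1}{44760 + \sqrt{\frac{19}{9}}} = \frac{1}{44760 + \frac{\sqrt{19}}{3}}$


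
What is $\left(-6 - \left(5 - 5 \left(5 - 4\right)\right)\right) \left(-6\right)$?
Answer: $36$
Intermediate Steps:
$\left(-6 - \left(5 - 5 \left(5 - 4\right)\right)\right) \left(-6\right) = \left(-6 + \left(\left(-2 + 5 \cdot 1\right) - 3\right)\right) \left(-6\right) = \left(-6 + \left(\left(-2 + 5\right) - 3\right)\right) \left(-6\right) = \left(-6 + \left(3 - 3\right)\right) \left(-6\right) = \left(-6 + 0\right) \left(-6\right) = \left(-6\right) \left(-6\right) = 36$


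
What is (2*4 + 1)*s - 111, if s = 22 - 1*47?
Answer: -336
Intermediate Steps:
s = -25 (s = 22 - 47 = -25)
(2*4 + 1)*s - 111 = (2*4 + 1)*(-25) - 111 = (8 + 1)*(-25) - 111 = 9*(-25) - 111 = -225 - 111 = -336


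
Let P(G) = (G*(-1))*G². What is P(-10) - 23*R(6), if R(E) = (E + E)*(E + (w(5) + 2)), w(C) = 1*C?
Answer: -2588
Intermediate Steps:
w(C) = C
R(E) = 2*E*(7 + E) (R(E) = (E + E)*(E + (5 + 2)) = (2*E)*(E + 7) = (2*E)*(7 + E) = 2*E*(7 + E))
P(G) = -G³ (P(G) = (-G)*G² = -G³)
P(-10) - 23*R(6) = -1*(-10)³ - 46*6*(7 + 6) = -1*(-1000) - 46*6*13 = 1000 - 23*156 = 1000 - 3588 = -2588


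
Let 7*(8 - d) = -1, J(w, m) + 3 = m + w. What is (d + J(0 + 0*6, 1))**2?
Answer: 1849/49 ≈ 37.735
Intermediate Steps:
J(w, m) = -3 + m + w (J(w, m) = -3 + (m + w) = -3 + m + w)
d = 57/7 (d = 8 - 1/7*(-1) = 8 + 1/7 = 57/7 ≈ 8.1429)
(d + J(0 + 0*6, 1))**2 = (57/7 + (-3 + 1 + (0 + 0*6)))**2 = (57/7 + (-3 + 1 + (0 + 0)))**2 = (57/7 + (-3 + 1 + 0))**2 = (57/7 - 2)**2 = (43/7)**2 = 1849/49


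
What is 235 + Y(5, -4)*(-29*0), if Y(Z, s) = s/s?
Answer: 235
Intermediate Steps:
Y(Z, s) = 1
235 + Y(5, -4)*(-29*0) = 235 + 1*(-29*0) = 235 + 1*0 = 235 + 0 = 235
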